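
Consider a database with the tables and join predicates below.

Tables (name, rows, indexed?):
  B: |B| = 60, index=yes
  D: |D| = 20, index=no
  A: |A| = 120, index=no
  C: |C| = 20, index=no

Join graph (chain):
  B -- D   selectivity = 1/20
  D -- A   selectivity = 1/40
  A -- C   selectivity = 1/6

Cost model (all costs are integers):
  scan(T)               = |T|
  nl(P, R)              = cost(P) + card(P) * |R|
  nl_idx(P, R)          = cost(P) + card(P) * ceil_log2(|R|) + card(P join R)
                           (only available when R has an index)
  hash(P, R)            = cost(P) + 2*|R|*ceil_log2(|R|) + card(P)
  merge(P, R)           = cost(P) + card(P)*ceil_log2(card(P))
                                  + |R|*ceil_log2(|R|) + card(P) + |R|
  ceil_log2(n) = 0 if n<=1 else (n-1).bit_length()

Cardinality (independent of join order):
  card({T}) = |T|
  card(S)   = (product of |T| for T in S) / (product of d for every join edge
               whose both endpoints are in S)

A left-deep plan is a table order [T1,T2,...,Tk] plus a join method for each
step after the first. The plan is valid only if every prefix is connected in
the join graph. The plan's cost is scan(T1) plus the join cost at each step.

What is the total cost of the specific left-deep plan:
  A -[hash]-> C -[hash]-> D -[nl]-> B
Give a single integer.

step 1: scan A: cost=120, card=120
step 2: join C via hash
    card(P join C) = 120*20/(6) = 400
    cost = 120 + 2*20*5 + 120 = 440
step 3: join D via hash
    card(P join D) = 400*20/(40) = 200
    cost = 440 + 2*20*5 + 400 = 1040
step 4: join B via nl
    card(P join B) = 200*60/(20) = 600
    cost = 1040 + 200*60 = 13040

13040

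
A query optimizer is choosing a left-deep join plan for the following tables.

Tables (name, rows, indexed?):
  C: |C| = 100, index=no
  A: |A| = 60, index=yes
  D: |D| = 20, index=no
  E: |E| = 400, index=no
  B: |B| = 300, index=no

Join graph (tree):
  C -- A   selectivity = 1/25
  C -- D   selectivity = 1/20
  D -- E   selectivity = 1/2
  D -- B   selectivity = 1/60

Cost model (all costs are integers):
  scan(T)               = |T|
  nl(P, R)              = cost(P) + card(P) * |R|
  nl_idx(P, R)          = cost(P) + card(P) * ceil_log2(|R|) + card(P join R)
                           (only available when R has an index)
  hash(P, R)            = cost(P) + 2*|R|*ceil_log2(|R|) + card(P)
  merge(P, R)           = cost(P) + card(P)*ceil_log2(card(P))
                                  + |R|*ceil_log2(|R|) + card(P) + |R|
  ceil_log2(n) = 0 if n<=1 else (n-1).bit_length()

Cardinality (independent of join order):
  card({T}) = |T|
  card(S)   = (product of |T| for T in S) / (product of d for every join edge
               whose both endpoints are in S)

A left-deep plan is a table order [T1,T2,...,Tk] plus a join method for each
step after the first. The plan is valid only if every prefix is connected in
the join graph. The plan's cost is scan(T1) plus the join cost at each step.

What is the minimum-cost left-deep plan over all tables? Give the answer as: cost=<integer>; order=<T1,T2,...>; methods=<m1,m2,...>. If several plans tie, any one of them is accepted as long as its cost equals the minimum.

Selinger DP (subsets sized 1..n):
  {C}: scan cost=100, card=100
  {A}: scan cost=60, card=60
  {D}: scan cost=20, card=20
  {E}: scan cost=400, card=400
  {B}: scan cost=300, card=300
  {AC}: card=240; try (A,hash)→920, (A,nl_idx)→940, (C,merge)→1280, (A,merge)→1320, (C,hash)→1520, (C,nl)→6060 …(+1); best=920 via (A,hash)
  {CD}: card=100; try (D,hash)→400, (C,merge)→940, (D,merge)→1020, (C,hash)→1440, (C,nl)→2020, (D,nl)→2100; best=400 via (D,hash)
  {DE}: card=4000; try (D,hash)→1000, (E,merge)→4140, (D,merge)→4520, (E,hash)→7240, (E,nl)→8020, (D,nl)→8400; best=1000 via (D,hash)
  {BD}: card=100; try (D,hash)→800, (B,merge)→3140, (D,merge)→3420, (B,hash)→5440, (B,nl)→6020, (D,nl)→6300; best=800 via (D,hash)
  {ACD}: card=240; try (A,hash)→1220, (A,nl_idx)→1240, (D,hash)→1360, (A,merge)→1620, (D,merge)→3200, (D,nl)→5720 …(+1); best=1220 via (A,hash)
  {CDE}: card=20000; try (E,merge)→5200, (C,hash)→6400, (E,hash)→7700, (E,nl)→40400, (C,merge)→53800, (C,nl)→401000; best=5200 via (E,merge)
  {BCD}: card=500; try (C,hash)→2300, (C,merge)→2400, (B,merge)→4200, (B,hash)→5900, (C,nl)→10800, (B,nl)→30400; best=2300 via (C,hash)
  {BDE}: card=20000; try (E,merge)→5600, (E,hash)→8100, (B,hash)→10400, (E,nl)→40800, (B,merge)→56000, (B,nl)→1201000; best=5600 via (E,merge)
  {ACDE}: card=48000; try (E,merge)→7380, (E,hash)→8660, (A,hash)→25920, (E,nl)→97220, (A,nl_idx)→173200, (A,merge)→325620 …(+1); best=7380 via (E,merge)
  {ABCD}: card=1200; try (A,hash)→3520, (B,merge)→6380, (A,nl_idx)→6500, (B,hash)→6860, (A,merge)→7720, (A,nl)→32300 …(+1); best=3520 via (A,hash)
  {BCDE}: card=100000; try (E,hash)→10000, (E,merge)→11300, (C,hash)→27000, (B,hash)→30600, (E,nl)→202300, (C,merge)→326400 …(+3); best=10000 via (E,hash)
  {ABCDE}: card=240000; try (E,hash)→11920, (E,merge)→21920, (B,hash)→60780, (A,hash)→110720, (E,nl)→483520, (B,merge)→826380 …(+4); best=11920 via (E,hash)

cost=11920; order=B,D,C,A,E; methods=hash,hash,hash,hash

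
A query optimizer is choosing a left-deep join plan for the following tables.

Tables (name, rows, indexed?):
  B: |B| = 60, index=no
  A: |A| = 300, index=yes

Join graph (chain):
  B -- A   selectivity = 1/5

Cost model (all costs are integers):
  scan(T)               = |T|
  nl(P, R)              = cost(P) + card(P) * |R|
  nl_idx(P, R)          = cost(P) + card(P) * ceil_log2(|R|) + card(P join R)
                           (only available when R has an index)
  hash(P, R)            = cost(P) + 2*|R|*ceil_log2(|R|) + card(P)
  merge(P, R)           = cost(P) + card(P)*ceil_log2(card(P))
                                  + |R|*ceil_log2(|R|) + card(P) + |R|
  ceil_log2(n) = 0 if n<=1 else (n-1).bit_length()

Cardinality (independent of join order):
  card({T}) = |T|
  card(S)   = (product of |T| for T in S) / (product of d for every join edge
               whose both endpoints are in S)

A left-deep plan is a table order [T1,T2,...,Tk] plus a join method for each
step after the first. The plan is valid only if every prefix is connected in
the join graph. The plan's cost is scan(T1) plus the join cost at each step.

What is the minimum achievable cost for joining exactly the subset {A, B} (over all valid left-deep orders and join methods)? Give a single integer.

Selinger DP over subsets of {A,B}:
  {B}: scan cost=60, card=60
  {A}: scan cost=300, card=300
  {AB}: card=3600; try (B,hash)→1320, (A,merge)→3480, (B,merge)→3720, (A,nl_idx)→4200, (A,hash)→5520, (A,nl)→18060 …(+1); best=1320 via (B,hash)

1320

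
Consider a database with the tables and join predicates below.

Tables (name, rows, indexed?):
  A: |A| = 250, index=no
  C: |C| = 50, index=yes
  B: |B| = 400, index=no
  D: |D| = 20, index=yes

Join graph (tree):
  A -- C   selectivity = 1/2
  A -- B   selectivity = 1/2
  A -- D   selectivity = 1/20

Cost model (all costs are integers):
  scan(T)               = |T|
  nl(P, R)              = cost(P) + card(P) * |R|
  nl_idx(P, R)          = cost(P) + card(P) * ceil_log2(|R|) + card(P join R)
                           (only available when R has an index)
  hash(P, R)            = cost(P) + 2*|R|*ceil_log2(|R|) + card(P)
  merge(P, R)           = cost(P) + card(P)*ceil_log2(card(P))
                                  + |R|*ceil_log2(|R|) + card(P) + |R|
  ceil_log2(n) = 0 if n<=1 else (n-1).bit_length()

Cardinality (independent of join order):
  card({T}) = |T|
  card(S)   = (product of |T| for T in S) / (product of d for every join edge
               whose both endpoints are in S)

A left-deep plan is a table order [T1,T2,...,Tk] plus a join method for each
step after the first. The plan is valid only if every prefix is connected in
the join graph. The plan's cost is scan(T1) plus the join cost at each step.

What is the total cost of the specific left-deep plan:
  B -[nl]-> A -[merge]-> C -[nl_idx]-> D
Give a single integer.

8450750

step 1: scan B: cost=400, card=400
step 2: join A via nl
    card(P join A) = 400*250/(2) = 50000
    cost = 400 + 400*250 = 100400
step 3: join C via merge
    card(P join C) = 50000*50/(2) = 1250000
    cost = 100400 + 50000*16 + 50*6 + 50000 + 50 = 950750
step 4: join D via nl_idx
    card(P join D) = 1250000*20/(20) = 1250000
    cost = 950750 + 1250000*5 + 1250000 = 8450750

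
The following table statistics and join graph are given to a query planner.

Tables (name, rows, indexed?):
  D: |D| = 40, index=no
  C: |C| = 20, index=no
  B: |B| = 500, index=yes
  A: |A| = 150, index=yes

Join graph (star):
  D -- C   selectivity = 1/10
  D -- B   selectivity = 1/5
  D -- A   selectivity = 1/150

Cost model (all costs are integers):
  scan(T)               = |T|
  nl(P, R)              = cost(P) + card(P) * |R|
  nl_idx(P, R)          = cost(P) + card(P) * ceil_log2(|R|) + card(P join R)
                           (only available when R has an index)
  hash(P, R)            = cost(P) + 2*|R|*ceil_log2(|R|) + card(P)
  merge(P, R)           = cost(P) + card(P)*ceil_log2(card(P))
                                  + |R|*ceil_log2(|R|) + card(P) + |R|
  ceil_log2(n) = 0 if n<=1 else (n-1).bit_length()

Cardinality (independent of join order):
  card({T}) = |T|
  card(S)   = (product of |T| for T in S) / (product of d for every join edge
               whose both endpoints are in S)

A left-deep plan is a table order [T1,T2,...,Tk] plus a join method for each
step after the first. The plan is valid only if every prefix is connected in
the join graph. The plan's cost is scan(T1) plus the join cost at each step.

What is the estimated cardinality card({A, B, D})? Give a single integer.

4000

Tables in S: A(150), B(500), D(40)
Edges inside S: D-B(d=5), D-A(d=150)
numerator = 150 * 500 * 40 = 3000000
denominator = 5 * 150 = 750
card(S) = 3000000 / 750 = 4000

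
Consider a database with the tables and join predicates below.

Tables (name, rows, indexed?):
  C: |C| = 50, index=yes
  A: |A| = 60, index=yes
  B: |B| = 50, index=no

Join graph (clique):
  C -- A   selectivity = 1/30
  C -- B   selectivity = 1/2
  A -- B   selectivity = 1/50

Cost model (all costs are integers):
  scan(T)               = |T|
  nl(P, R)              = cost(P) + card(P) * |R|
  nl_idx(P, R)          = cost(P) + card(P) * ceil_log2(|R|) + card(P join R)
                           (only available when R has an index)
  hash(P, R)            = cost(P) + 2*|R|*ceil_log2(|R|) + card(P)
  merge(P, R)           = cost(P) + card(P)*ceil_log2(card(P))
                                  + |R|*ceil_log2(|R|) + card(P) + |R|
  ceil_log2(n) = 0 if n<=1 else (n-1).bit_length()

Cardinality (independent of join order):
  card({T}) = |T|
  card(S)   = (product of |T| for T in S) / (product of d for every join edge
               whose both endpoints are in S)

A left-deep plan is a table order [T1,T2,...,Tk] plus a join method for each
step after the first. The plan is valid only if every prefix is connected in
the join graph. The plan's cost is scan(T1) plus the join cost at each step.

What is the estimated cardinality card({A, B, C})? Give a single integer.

Tables in S: A(60), B(50), C(50)
Edges inside S: C-A(d=30), C-B(d=2), A-B(d=50)
numerator = 60 * 50 * 50 = 150000
denominator = 30 * 2 * 50 = 3000
card(S) = 150000 / 3000 = 50

50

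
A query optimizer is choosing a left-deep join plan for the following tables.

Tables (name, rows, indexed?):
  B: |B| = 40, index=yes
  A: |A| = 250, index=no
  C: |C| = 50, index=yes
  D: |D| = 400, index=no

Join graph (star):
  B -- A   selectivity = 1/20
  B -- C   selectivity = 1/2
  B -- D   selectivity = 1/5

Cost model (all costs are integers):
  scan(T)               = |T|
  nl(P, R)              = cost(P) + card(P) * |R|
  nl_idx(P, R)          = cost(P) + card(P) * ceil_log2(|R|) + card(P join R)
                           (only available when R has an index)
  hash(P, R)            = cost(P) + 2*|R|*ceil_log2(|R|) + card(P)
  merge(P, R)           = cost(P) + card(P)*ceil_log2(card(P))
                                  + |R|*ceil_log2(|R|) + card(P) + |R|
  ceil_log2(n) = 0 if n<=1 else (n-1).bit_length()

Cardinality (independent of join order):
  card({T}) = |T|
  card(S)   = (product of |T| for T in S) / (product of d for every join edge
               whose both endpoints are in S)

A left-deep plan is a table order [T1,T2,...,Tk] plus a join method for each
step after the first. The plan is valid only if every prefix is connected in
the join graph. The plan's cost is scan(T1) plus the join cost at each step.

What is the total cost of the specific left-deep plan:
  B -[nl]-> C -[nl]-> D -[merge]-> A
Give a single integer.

step 1: scan B: cost=40, card=40
step 2: join C via nl
    card(P join C) = 40*50/(2) = 1000
    cost = 40 + 40*50 = 2040
step 3: join D via nl
    card(P join D) = 1000*400/(5) = 80000
    cost = 2040 + 1000*400 = 402040
step 4: join A via merge
    card(P join A) = 80000*250/(20) = 1000000
    cost = 402040 + 80000*17 + 250*8 + 80000 + 250 = 1844290

1844290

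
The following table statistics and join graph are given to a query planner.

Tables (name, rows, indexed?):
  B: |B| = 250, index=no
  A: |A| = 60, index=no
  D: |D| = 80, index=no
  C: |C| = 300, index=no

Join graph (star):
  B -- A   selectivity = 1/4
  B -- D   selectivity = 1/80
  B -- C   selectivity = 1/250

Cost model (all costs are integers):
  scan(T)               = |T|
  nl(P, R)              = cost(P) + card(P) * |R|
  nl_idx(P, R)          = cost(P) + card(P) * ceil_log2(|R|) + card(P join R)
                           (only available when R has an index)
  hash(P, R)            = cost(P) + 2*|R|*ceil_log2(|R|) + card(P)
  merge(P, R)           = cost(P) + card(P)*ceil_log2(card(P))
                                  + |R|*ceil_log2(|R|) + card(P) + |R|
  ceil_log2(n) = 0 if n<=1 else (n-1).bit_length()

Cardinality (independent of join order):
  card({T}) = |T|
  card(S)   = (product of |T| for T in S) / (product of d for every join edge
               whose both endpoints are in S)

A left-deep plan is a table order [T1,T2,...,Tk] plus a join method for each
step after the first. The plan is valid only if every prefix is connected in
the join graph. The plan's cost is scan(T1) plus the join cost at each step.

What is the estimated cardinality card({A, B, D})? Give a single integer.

3750

Tables in S: A(60), B(250), D(80)
Edges inside S: B-A(d=4), B-D(d=80)
numerator = 60 * 250 * 80 = 1200000
denominator = 4 * 80 = 320
card(S) = 1200000 / 320 = 3750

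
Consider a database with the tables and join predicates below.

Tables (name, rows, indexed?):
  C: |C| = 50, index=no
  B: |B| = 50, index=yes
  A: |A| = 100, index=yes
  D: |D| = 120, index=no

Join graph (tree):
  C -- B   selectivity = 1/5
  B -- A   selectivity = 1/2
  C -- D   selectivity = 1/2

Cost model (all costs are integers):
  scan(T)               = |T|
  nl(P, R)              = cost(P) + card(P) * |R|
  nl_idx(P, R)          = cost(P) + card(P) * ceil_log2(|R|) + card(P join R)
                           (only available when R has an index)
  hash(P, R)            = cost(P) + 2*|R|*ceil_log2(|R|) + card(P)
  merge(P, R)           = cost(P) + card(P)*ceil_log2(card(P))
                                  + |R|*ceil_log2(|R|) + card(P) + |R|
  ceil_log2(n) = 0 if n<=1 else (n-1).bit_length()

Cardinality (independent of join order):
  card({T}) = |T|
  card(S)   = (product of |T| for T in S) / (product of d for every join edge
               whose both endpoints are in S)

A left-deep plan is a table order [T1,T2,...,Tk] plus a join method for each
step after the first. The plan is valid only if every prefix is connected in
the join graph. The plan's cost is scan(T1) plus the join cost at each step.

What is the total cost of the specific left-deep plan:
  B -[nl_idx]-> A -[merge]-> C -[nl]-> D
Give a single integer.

3035750

step 1: scan B: cost=50, card=50
step 2: join A via nl_idx
    card(P join A) = 50*100/(2) = 2500
    cost = 50 + 50*7 + 2500 = 2900
step 3: join C via merge
    card(P join C) = 2500*50/(5) = 25000
    cost = 2900 + 2500*12 + 50*6 + 2500 + 50 = 35750
step 4: join D via nl
    card(P join D) = 25000*120/(2) = 1500000
    cost = 35750 + 25000*120 = 3035750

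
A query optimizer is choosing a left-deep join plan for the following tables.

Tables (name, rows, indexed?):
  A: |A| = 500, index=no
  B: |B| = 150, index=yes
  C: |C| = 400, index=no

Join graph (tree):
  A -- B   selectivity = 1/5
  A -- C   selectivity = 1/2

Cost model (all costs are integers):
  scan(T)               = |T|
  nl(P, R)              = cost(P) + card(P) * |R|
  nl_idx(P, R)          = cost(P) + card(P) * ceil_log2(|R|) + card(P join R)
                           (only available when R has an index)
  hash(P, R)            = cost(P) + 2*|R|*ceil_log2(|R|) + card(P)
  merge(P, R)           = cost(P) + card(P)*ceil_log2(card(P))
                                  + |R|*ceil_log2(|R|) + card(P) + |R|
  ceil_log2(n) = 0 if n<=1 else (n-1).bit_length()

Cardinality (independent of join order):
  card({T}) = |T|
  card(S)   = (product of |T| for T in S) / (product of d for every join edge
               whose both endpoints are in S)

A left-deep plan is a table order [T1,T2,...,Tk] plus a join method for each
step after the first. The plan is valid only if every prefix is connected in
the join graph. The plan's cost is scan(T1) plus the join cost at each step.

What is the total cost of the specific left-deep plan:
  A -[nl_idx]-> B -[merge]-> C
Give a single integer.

step 1: scan A: cost=500, card=500
step 2: join B via nl_idx
    card(P join B) = 500*150/(5) = 15000
    cost = 500 + 500*8 + 15000 = 19500
step 3: join C via merge
    card(P join C) = 15000*400/(2) = 3000000
    cost = 19500 + 15000*14 + 400*9 + 15000 + 400 = 248500

248500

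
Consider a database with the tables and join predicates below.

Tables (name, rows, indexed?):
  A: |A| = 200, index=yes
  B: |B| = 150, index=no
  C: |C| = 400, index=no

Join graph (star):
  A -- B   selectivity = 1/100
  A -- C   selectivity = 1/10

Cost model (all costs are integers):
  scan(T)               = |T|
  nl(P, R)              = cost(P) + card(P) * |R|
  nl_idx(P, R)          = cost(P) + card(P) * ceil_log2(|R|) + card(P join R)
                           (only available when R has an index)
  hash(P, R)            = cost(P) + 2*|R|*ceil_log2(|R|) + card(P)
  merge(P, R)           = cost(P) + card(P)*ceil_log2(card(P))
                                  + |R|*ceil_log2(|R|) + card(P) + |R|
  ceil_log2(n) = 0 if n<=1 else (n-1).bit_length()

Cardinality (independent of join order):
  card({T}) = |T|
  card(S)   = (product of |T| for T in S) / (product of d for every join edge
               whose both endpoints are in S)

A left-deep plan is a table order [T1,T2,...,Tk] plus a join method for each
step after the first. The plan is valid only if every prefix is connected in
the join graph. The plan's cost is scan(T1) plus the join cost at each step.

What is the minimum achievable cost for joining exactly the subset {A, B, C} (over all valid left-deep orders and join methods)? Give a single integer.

Selinger DP over subsets of {A,B,C}:
  {A}: scan cost=200, card=200
  {B}: scan cost=150, card=150
  {C}: scan cost=400, card=400
  {AB}: card=300; try (A,nl_idx)→1650, (B,hash)→2800, (A,merge)→3300, (B,merge)→3350, (A,hash)→3500, (A,nl)→30150 …(+1); best=1650 via (A,nl_idx)
  {AC}: card=8000; try (A,hash)→4000, (C,merge)→6000, (A,merge)→6200, (C,hash)→7600, (A,nl_idx)→11600, (C,nl)→80200 …(+1); best=4000 via (A,hash)
  {ABC}: card=12000; try (C,merge)→8650, (C,hash)→9150, (B,hash)→14400, (B,merge)→117350, (C,nl)→121650, (B,nl)→1204000; best=8650 via (C,merge)

8650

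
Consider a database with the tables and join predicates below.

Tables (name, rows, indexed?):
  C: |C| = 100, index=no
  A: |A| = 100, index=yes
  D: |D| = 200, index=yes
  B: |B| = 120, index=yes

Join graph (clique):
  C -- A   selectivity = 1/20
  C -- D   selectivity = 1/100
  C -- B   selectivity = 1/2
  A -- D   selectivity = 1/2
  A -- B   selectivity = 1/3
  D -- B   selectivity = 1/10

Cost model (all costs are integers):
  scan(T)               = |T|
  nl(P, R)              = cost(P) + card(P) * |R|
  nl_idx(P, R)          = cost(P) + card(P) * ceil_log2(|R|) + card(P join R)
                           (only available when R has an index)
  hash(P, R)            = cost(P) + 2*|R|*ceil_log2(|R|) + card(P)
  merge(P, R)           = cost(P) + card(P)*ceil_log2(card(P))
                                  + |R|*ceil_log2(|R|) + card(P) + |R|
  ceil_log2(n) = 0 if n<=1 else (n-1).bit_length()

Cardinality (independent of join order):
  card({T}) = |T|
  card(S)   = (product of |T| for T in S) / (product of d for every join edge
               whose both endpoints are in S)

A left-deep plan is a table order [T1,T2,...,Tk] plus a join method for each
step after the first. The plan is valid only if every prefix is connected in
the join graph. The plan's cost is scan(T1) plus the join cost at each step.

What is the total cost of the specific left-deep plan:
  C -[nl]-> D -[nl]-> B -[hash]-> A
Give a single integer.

46700

step 1: scan C: cost=100, card=100
step 2: join D via nl
    card(P join D) = 100*200/(100) = 200
    cost = 100 + 100*200 = 20100
step 3: join B via nl
    card(P join B) = 200*120/(2*10) = 1200
    cost = 20100 + 200*120 = 44100
step 4: join A via hash
    card(P join A) = 1200*100/(20*2*3) = 1000
    cost = 44100 + 2*100*7 + 1200 = 46700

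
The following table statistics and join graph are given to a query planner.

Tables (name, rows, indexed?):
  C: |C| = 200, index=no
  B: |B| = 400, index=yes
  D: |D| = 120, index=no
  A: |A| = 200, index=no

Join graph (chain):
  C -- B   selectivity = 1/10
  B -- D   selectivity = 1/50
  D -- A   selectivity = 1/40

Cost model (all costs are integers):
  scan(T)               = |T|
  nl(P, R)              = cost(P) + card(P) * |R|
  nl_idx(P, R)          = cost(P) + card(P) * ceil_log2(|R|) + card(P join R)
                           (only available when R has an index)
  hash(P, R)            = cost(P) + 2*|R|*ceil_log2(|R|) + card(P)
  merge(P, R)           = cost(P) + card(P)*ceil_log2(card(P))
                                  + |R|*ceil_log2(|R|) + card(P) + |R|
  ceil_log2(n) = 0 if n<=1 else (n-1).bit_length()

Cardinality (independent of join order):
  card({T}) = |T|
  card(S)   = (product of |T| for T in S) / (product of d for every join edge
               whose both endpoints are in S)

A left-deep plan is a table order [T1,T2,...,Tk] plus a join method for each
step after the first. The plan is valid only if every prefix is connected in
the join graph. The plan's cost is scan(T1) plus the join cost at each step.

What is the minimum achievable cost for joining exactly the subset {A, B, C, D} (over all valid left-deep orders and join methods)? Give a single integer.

14320

Selinger DP over subsets of {A,B,C,D}:
  {C}: scan cost=200, card=200
  {B}: scan cost=400, card=400
  {D}: scan cost=120, card=120
  {A}: scan cost=200, card=200
  {BC}: card=8000; try (C,hash)→4000, (B,merge)→6000, (C,merge)→6200, (B,hash)→7600, (B,nl_idx)→10000, (B,nl)→80200 …(+1); best=4000 via (C,hash)
  {BD}: card=960; try (B,nl_idx)→2160, (D,hash)→2480, (B,merge)→5080, (D,merge)→5360, (B,hash)→7440, (B,nl)→48120 …(+1); best=2160 via (B,nl_idx)
  {AD}: card=600; try (D,hash)→2080, (A,merge)→2880, (D,merge)→2960, (A,hash)→3440, (A,nl)→24120, (D,nl)→24200; best=2080 via (D,hash)
  {BCD}: card=19200; try (C,hash)→6320, (D,hash)→13680, (C,merge)→14520, (D,merge)→116960, (C,nl)→194160, (D,nl)→964000; best=6320 via (C,hash)
  {ABD}: card=4800; try (A,hash)→6320, (B,hash)→9880, (B,nl_idx)→12280, (B,merge)→12680, (A,merge)→14520, (A,nl)→194160 …(+1); best=6320 via (A,hash)
  {ABCD}: card=96000; try (C,hash)→14320, (A,hash)→28720, (C,merge)→75320, (A,merge)→315320, (C,nl)→966320, (A,nl)→3846320; best=14320 via (C,hash)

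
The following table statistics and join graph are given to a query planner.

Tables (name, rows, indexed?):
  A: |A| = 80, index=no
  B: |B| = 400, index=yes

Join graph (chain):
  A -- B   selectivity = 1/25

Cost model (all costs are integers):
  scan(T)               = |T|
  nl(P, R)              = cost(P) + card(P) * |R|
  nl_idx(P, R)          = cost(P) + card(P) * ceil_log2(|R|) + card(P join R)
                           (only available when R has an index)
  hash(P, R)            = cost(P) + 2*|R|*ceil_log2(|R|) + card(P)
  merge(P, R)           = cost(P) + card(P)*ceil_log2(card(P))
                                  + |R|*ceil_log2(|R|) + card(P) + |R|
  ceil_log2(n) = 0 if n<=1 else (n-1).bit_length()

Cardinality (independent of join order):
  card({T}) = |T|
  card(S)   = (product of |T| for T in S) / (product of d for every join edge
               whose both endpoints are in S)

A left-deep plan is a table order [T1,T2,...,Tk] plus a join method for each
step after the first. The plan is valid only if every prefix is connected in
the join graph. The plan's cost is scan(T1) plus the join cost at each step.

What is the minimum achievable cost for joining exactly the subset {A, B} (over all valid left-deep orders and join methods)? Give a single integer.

Selinger DP over subsets of {A,B}:
  {A}: scan cost=80, card=80
  {B}: scan cost=400, card=400
  {AB}: card=1280; try (A,hash)→1920, (B,nl_idx)→2080, (B,merge)→4720, (A,merge)→5040, (B,hash)→7360, (B,nl)→32080 …(+1); best=1920 via (A,hash)

1920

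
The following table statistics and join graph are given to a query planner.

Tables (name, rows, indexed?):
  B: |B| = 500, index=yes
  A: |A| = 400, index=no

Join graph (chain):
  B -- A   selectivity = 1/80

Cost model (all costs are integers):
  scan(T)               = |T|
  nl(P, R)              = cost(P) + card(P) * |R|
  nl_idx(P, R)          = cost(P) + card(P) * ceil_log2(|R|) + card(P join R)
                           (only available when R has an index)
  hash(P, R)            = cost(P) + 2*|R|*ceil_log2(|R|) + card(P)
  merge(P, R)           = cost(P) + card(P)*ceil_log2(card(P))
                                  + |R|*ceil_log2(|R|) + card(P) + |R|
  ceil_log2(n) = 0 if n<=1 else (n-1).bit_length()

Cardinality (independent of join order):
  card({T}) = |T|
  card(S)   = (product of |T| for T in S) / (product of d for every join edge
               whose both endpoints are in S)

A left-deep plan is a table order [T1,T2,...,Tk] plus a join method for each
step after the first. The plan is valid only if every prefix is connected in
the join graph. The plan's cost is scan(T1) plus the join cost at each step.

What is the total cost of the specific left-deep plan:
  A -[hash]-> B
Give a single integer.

step 1: scan A: cost=400, card=400
step 2: join B via hash
    card(P join B) = 400*500/(80) = 2500
    cost = 400 + 2*500*9 + 400 = 9800

9800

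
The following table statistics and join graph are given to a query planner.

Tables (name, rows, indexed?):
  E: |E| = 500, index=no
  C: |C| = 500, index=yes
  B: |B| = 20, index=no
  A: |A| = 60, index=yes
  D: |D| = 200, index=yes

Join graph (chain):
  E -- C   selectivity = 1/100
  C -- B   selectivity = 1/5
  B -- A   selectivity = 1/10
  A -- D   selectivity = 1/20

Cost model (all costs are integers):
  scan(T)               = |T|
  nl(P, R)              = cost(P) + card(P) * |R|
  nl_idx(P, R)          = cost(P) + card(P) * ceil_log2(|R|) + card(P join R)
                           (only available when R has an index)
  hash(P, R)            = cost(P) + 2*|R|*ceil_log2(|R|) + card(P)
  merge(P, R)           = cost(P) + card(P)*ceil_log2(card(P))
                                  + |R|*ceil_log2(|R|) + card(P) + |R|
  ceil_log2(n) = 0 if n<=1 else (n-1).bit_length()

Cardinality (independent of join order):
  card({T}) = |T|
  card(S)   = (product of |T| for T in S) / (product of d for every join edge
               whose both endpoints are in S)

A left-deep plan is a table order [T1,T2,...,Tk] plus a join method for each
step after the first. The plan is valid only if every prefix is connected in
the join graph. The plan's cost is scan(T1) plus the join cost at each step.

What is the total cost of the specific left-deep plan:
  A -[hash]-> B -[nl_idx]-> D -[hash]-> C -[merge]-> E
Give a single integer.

2177680

step 1: scan A: cost=60, card=60
step 2: join B via hash
    card(P join B) = 60*20/(10) = 120
    cost = 60 + 2*20*5 + 60 = 320
step 3: join D via nl_idx
    card(P join D) = 120*200/(20) = 1200
    cost = 320 + 120*8 + 1200 = 2480
step 4: join C via hash
    card(P join C) = 1200*500/(5) = 120000
    cost = 2480 + 2*500*9 + 1200 = 12680
step 5: join E via merge
    card(P join E) = 120000*500/(100) = 600000
    cost = 12680 + 120000*17 + 500*9 + 120000 + 500 = 2177680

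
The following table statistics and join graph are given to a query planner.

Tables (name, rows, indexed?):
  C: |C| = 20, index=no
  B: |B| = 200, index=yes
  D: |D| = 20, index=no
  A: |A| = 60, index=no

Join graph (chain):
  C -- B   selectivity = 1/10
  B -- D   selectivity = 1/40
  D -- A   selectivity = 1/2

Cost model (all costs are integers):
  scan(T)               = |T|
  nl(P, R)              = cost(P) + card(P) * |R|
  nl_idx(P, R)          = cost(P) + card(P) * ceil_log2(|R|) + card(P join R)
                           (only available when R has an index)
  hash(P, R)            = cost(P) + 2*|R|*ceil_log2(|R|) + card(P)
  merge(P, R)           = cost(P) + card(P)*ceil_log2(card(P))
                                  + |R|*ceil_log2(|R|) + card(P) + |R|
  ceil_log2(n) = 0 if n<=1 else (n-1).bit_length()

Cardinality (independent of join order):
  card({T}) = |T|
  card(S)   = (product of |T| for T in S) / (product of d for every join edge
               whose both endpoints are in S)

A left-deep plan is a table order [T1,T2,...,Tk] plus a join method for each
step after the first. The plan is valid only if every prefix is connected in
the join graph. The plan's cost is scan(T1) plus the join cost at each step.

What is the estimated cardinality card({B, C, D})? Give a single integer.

200

Tables in S: B(200), C(20), D(20)
Edges inside S: C-B(d=10), B-D(d=40)
numerator = 200 * 20 * 20 = 80000
denominator = 10 * 40 = 400
card(S) = 80000 / 400 = 200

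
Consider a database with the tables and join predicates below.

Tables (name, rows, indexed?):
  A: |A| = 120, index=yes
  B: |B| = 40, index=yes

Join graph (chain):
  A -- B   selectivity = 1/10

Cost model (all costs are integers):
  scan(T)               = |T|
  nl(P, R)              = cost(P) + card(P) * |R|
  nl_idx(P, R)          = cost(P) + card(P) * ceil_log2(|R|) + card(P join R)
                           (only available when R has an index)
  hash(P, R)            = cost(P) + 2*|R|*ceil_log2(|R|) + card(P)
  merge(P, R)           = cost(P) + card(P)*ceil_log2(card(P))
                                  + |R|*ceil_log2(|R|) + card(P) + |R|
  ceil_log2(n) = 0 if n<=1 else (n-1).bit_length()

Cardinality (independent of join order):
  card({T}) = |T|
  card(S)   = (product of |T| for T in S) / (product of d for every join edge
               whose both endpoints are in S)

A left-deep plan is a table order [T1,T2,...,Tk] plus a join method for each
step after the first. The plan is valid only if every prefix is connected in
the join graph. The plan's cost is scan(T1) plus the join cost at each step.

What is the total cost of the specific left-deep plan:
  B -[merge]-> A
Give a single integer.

1280

step 1: scan B: cost=40, card=40
step 2: join A via merge
    card(P join A) = 40*120/(10) = 480
    cost = 40 + 40*6 + 120*7 + 40 + 120 = 1280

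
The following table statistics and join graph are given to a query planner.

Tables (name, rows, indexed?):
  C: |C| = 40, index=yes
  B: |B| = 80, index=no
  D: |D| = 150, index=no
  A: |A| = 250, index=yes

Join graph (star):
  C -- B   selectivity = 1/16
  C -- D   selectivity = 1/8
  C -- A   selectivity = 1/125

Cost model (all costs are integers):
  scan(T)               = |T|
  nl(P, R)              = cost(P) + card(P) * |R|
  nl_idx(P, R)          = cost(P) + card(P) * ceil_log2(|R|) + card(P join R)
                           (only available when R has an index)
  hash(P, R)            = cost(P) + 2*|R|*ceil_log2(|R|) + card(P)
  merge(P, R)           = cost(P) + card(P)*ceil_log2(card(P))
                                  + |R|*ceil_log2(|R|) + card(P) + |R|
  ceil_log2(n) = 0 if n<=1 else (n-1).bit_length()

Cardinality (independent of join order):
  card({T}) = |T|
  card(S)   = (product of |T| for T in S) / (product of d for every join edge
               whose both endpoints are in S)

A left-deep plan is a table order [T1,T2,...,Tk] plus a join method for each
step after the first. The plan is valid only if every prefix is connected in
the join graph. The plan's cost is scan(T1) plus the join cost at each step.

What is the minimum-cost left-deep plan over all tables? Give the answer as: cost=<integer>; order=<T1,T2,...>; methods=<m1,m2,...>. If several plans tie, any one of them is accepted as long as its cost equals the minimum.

cost=4440; order=C,A,B,D; methods=nl_idx,hash,hash

Selinger DP (subsets sized 1..n):
  {C}: scan cost=40, card=40
  {B}: scan cost=80, card=80
  {D}: scan cost=150, card=150
  {A}: scan cost=250, card=250
  {BC}: card=200; try (C,hash)→640, (C,nl_idx)→760, (B,merge)→960, (C,merge)→1000, (B,hash)→1200, (B,nl)→3240 …(+1); best=640 via (C,hash)
  {CD}: card=750; try (C,hash)→780, (D,merge)→1670, (C,merge)→1780, (C,nl_idx)→1800, (D,hash)→2480, (D,nl)→6040 …(+1); best=780 via (C,hash)
  {AC}: card=80; try (A,nl_idx)→440, (C,hash)→980, (C,nl_idx)→1830, (A,merge)→2570, (C,merge)→2780, (A,hash)→4080 …(+2); best=440 via (A,nl_idx)
  {BCD}: card=3750; try (B,hash)→2650, (D,hash)→3240, (D,merge)→3790, (B,merge)→9670, (D,nl)→30640, (B,nl)→60780; best=2650 via (B,hash)
  {ABC}: card=400; try (B,hash)→1640, (B,merge)→1720, (A,nl_idx)→2640, (A,merge)→4690, (A,hash)→4840, (B,nl)→6840 …(+1); best=1640 via (B,hash)
  {ACD}: card=1500; try (D,merge)→2430, (D,hash)→2920, (A,hash)→5530, (A,nl_idx)→8280, (A,merge)→11280, (D,nl)→12440 …(+1); best=2430 via (D,merge)
  {ABCD}: card=7500; try (D,hash)→4440, (B,hash)→5050, (D,merge)→6990, (A,hash)→10400, (B,merge)→21070, (A,nl_idx)→40150 …(+4); best=4440 via (D,hash)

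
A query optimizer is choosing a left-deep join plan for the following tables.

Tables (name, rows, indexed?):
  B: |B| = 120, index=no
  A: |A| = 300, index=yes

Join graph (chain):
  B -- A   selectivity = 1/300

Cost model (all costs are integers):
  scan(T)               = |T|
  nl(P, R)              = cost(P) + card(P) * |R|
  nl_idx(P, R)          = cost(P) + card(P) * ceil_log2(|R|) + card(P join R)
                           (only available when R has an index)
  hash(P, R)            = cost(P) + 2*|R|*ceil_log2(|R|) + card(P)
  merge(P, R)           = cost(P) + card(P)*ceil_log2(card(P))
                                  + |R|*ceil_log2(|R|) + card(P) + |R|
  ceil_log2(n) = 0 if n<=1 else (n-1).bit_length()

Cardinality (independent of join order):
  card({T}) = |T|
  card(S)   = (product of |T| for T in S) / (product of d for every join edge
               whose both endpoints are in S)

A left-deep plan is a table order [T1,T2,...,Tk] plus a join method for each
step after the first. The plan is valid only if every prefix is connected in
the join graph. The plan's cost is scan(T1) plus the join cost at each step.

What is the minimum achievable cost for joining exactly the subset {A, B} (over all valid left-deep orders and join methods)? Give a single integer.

1320

Selinger DP over subsets of {A,B}:
  {B}: scan cost=120, card=120
  {A}: scan cost=300, card=300
  {AB}: card=120; try (A,nl_idx)→1320, (B,hash)→2280, (A,merge)→4080, (B,merge)→4260, (A,hash)→5640, (A,nl)→36120 …(+1); best=1320 via (A,nl_idx)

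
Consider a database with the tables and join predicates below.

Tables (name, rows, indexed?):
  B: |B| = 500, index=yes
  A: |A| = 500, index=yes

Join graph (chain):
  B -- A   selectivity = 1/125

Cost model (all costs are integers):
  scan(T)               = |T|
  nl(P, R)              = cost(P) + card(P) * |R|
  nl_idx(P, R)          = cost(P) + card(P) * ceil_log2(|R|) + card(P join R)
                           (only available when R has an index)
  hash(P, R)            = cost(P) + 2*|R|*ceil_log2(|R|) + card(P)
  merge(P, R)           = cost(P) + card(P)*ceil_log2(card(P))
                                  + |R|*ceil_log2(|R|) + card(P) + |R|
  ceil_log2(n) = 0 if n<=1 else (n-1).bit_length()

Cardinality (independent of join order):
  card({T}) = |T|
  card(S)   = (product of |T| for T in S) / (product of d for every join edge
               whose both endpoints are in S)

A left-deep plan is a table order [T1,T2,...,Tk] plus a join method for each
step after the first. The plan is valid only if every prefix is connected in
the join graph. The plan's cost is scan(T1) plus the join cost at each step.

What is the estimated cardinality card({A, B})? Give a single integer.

2000

Tables in S: A(500), B(500)
Edges inside S: B-A(d=125)
numerator = 500 * 500 = 250000
denominator = 125 = 125
card(S) = 250000 / 125 = 2000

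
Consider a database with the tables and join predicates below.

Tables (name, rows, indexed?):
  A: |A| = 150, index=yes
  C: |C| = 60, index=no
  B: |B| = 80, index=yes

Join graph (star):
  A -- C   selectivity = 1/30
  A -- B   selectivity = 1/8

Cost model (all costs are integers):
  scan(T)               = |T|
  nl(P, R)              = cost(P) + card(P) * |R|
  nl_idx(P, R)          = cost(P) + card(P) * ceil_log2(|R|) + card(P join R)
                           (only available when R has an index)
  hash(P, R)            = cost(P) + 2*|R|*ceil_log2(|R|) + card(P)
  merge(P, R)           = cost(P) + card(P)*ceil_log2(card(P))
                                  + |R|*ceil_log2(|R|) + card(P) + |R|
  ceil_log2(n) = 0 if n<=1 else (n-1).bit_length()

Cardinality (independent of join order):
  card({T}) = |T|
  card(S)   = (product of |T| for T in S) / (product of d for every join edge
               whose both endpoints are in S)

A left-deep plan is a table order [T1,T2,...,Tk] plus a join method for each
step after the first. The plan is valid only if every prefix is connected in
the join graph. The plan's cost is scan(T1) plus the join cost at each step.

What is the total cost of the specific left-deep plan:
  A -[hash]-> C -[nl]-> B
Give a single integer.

25020

step 1: scan A: cost=150, card=150
step 2: join C via hash
    card(P join C) = 150*60/(30) = 300
    cost = 150 + 2*60*6 + 150 = 1020
step 3: join B via nl
    card(P join B) = 300*80/(8) = 3000
    cost = 1020 + 300*80 = 25020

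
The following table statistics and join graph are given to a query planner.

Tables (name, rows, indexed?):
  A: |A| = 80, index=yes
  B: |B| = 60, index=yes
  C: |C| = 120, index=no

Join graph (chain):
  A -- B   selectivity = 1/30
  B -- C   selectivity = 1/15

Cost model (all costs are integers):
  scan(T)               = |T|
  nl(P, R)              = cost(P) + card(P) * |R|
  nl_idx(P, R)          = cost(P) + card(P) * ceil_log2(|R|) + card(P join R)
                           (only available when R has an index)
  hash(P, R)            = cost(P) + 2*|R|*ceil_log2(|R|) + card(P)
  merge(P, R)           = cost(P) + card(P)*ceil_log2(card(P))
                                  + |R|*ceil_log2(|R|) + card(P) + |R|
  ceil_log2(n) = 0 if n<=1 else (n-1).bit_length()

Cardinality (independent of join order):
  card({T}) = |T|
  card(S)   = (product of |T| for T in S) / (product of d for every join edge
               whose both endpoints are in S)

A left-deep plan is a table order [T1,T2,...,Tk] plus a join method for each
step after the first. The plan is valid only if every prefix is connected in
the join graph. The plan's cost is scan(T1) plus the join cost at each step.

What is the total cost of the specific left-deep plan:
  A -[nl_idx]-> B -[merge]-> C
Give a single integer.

step 1: scan A: cost=80, card=80
step 2: join B via nl_idx
    card(P join B) = 80*60/(30) = 160
    cost = 80 + 80*6 + 160 = 720
step 3: join C via merge
    card(P join C) = 160*120/(15) = 1280
    cost = 720 + 160*8 + 120*7 + 160 + 120 = 3120

3120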